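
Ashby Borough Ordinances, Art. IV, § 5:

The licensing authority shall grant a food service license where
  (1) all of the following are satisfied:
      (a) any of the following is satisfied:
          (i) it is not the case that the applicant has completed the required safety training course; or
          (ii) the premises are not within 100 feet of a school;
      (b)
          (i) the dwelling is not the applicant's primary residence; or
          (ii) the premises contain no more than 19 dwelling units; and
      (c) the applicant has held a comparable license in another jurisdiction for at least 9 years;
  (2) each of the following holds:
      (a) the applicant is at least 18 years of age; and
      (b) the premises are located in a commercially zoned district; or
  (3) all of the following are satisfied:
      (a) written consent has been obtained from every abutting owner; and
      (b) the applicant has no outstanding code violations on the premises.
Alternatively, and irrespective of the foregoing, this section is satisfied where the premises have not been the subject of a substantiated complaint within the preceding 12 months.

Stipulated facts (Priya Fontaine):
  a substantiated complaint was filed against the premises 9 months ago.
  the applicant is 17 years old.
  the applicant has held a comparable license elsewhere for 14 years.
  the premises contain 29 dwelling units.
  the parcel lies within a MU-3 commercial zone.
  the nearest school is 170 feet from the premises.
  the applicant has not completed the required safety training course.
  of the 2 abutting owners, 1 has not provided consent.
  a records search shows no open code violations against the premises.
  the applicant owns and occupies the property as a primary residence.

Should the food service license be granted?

No — denied.

(i) not (safety training) — holds.
(ii) ≥100 ft from school — satisfied.
(a): T OR T → true.
(i) not (primary residence) — not met.
(ii) ≤ 19 units — not satisfied.
(b) = F OR F = false.
(c) prior license ≥ 9 yr — met.
(1) = T AND F AND T = false.
(a) age ≥ 18 — not satisfied.
(b) commercially zoned — met.
(2): F AND T → false.
(a) all abutters consent — fails.
(b) no code violations — met.
(3) = F AND T = false.
So Overall is not satisfied (F OR F OR F).
Exception (no complaint in 12 mo.) — not satisfied.
Result: main false OR exception false → false.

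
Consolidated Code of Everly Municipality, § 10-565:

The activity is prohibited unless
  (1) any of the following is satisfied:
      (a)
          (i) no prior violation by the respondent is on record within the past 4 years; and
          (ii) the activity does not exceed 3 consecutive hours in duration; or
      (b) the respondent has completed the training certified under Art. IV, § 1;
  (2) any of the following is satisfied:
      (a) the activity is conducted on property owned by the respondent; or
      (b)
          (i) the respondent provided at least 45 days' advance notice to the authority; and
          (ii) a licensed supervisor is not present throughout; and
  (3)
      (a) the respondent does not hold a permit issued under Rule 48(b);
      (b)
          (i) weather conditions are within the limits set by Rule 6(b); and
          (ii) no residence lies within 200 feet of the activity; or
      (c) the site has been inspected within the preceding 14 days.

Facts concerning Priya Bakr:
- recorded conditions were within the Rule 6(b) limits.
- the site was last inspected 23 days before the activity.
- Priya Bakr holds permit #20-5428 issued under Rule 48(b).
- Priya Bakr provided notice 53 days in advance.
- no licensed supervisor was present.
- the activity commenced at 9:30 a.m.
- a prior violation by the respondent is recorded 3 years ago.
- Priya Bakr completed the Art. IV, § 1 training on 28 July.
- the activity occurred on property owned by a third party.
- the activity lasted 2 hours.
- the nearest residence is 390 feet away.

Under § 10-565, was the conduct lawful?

(i) no prior violation — fails.
(ii) ≤ 3 hrs duration — satisfied.
(a): F AND T → false.
(b) training certified — holds.
(1) = F OR T = true.
(a) own property — not met.
(i) ≥45 days' notice — holds.
(ii) not (supervisor present) — met.
(b) = T AND T = true.
So (2) is satisfied (F OR T).
(a) not (holds permit) — not met.
(i) weather ok — satisfied.
(ii) no residence in 200 ft — holds.
(b) = T AND T = true.
(c) site inspected — not satisfied.
So (3) is satisfied (F OR T OR F).
Overall = T AND T AND T = true.

Yes — lawful.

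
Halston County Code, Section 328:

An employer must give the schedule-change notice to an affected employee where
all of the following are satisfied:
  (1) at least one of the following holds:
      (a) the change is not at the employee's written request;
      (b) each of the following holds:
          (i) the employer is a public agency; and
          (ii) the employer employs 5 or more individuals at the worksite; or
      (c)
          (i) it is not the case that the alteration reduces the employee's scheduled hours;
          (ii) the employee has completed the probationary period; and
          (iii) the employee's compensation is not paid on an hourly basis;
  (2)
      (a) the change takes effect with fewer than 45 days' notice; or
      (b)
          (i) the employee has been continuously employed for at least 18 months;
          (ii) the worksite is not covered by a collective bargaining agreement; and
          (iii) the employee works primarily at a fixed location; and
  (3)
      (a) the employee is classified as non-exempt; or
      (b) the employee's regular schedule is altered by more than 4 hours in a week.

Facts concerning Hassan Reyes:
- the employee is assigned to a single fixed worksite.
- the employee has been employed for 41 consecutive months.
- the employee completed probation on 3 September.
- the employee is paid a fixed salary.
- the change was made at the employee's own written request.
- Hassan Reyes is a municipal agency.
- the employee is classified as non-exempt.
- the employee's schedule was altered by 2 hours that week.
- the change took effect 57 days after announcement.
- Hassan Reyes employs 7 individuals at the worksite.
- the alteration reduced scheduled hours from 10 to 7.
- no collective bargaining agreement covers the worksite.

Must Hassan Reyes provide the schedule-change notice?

Yes — required.

(a) not employee-requested — not satisfied.
(i) public agency — holds.
(ii) ≥ 5 at site — met.
(b) = T AND T = true.
(i) not (hours reduced) — not satisfied.
(ii) past probation — holds.
(iii) not (hourly-paid) — satisfied.
So (c) is not satisfied (F AND T AND T).
(1): F OR T OR F → true.
(a) < 45 days' notice — fails.
(i) tenure ≥ 18 mo. — holds.
(ii) no CBA — met.
(iii) fixed location — holds.
So (b) is satisfied (T AND T AND T).
(2) = F OR T = true.
(a) non-exempt — satisfied.
(b) schedule shift > 4h — not met.
(3): T OR F → true.
Overall = T AND T AND T = true.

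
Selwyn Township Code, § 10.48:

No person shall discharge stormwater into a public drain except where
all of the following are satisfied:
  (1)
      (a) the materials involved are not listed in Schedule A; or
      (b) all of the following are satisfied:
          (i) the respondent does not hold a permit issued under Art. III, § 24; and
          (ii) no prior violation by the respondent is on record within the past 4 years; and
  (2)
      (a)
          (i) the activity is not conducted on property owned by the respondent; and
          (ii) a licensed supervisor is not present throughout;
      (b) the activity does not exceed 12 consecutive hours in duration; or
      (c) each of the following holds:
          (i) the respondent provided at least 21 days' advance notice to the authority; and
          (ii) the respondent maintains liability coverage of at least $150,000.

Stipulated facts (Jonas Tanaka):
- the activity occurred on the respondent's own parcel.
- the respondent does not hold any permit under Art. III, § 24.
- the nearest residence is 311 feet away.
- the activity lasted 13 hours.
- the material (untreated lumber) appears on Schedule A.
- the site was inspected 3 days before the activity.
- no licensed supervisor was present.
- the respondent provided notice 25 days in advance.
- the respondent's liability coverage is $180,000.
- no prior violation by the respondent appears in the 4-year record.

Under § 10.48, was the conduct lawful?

(a) not (Schedule A material) — not met.
(i) not (holds permit) — met.
(ii) no prior violation — satisfied.
(b) = T AND T = true.
(1): F OR T → true.
(i) not (own property) — not met.
(ii) not (supervisor present) — met.
(a): F AND T → false.
(b) ≤ 12 hrs duration — fails.
(i) ≥21 days' notice — satisfied.
(ii) coverage ≥ $150,000 — satisfied.
(c): T AND T → true.
(2): F OR F OR T → true.
Overall = T AND T = true.

Yes — lawful.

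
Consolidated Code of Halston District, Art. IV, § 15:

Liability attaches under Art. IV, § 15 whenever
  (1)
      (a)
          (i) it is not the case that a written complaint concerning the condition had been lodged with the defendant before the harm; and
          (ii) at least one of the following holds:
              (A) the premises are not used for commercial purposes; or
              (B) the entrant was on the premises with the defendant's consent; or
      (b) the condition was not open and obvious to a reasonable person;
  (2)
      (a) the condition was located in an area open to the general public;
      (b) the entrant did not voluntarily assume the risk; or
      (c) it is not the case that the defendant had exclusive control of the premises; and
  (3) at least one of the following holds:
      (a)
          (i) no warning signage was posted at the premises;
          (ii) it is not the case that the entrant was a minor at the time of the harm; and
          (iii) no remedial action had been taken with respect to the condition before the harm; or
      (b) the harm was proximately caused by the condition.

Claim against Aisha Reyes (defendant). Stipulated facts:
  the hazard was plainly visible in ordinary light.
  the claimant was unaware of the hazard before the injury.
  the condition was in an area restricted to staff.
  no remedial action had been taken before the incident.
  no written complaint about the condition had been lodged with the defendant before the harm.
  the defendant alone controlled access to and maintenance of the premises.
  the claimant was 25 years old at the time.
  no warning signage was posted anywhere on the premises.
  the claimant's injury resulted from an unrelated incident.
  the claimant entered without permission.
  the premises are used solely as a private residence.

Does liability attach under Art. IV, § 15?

Yes — liable.

(i) not (complaint lodged) — satisfied.
(A) not (commercial use) — holds.
(B) consent to enter — fails.
(ii) = T OR F = true.
(a): T AND T → true.
(b) not open/obvious — fails.
So (1) is satisfied (T OR F).
(a) public area — not satisfied.
(b) no assumed risk — holds.
(c) not (exclusive control) — fails.
(2): F OR T OR F → true.
(i) no signage posted — met.
(ii) not (entrant a minor) — satisfied.
(iii) no remedial action — holds.
So (a) is satisfied (T AND T AND T).
(b) proximate cause — fails.
So (3) is satisfied (T OR F).
So Overall is satisfied (T AND T AND T).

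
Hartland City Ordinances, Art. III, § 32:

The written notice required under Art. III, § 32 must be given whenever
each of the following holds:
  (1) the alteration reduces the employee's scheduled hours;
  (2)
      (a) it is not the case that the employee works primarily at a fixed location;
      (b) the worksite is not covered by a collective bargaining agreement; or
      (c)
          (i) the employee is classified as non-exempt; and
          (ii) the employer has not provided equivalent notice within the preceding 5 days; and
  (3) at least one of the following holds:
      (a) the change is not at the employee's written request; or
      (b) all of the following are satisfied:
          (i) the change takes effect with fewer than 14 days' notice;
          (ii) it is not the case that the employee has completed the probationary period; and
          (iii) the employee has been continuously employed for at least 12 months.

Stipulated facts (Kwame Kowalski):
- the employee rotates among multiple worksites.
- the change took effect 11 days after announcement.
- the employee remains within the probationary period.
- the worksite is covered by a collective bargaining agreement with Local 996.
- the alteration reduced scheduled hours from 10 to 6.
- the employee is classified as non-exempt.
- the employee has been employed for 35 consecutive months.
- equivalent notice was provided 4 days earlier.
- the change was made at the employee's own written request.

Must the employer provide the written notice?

Yes — required.

(1) hours reduced — holds.
(a) not (fixed location) — met.
(b) no CBA — fails.
(i) non-exempt — holds.
(ii) no recent notice — not met.
(c): T AND F → false.
(2) = T OR F OR F = true.
(a) not employee-requested — fails.
(i) < 14 days' notice — holds.
(ii) not (past probation) — holds.
(iii) tenure ≥ 12 mo. — satisfied.
(b): T AND T AND T → true.
So (3) is satisfied (F OR T).
So Overall is satisfied (T AND T AND T).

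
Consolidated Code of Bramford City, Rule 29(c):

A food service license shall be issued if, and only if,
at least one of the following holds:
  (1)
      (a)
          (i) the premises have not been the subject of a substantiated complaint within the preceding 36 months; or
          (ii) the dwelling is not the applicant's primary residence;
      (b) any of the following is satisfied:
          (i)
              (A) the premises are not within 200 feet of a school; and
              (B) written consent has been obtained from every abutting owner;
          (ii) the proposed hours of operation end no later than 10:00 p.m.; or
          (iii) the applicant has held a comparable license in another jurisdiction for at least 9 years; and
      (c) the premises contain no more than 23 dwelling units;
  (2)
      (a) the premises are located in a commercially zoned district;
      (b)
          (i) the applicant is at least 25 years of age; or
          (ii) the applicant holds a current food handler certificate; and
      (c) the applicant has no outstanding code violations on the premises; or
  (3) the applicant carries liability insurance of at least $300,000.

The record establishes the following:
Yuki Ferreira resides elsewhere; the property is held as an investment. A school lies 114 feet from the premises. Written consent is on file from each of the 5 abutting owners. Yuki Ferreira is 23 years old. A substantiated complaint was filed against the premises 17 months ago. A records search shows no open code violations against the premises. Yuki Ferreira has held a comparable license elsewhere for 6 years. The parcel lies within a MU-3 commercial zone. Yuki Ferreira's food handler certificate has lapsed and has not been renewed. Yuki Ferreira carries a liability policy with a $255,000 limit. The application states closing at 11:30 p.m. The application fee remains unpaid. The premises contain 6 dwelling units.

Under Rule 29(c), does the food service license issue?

No — denied.

(i) no complaint in 36 mo. — not met.
(ii) not (primary residence) — holds.
So (a) is satisfied (F OR T).
(A) ≥200 ft from school — fails.
(B) all abutters consent — met.
(i): F AND T → false.
(ii) closes by 10 p.m. — not met.
(iii) prior license ≥ 9 yr — not satisfied.
So (b) is not satisfied (F OR F OR F).
(c) ≤ 23 units — satisfied.
So (1) is not satisfied (T AND F AND T).
(a) commercially zoned — holds.
(i) age ≥ 25 — not satisfied.
(ii) food handler cert. — fails.
So (b) is not satisfied (F OR F).
(c) no code violations — met.
(2) = T AND F AND T = false.
(3) insurance ≥ $300,000 — fails.
So Overall is not satisfied (F OR F OR F).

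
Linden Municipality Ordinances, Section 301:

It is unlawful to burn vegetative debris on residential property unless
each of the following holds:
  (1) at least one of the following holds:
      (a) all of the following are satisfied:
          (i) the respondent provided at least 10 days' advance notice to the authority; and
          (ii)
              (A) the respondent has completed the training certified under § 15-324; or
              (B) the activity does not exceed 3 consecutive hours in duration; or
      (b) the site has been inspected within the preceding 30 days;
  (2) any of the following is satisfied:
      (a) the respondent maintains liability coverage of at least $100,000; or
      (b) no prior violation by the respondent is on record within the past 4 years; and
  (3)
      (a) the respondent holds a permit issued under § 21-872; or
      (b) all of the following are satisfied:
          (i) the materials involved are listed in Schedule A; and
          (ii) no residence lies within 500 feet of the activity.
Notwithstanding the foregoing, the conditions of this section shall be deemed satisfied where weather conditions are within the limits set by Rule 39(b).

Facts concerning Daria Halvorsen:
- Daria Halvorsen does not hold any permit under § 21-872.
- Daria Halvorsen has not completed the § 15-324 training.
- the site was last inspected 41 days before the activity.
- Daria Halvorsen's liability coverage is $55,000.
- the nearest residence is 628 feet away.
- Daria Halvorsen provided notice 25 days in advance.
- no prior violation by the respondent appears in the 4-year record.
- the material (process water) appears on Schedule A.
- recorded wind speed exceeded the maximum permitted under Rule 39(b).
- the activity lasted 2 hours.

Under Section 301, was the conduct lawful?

(i) ≥10 days' notice — holds.
(A) training certified — not satisfied.
(B) ≤ 3 hrs duration — satisfied.
(ii) = F OR T = true.
So (a) is satisfied (T AND T).
(b) site inspected — fails.
(1) = T OR F = true.
(a) coverage ≥ $100,000 — not satisfied.
(b) no prior violation — holds.
So (2) is satisfied (F OR T).
(a) holds permit — not satisfied.
(i) Schedule A material — satisfied.
(ii) no residence in 500 ft — met.
So (b) is satisfied (T AND T).
(3): F OR T → true.
So Overall is satisfied (T AND T AND T).
Exception (weather ok) — not satisfied.
Result: main true OR exception false → true.

Yes — lawful.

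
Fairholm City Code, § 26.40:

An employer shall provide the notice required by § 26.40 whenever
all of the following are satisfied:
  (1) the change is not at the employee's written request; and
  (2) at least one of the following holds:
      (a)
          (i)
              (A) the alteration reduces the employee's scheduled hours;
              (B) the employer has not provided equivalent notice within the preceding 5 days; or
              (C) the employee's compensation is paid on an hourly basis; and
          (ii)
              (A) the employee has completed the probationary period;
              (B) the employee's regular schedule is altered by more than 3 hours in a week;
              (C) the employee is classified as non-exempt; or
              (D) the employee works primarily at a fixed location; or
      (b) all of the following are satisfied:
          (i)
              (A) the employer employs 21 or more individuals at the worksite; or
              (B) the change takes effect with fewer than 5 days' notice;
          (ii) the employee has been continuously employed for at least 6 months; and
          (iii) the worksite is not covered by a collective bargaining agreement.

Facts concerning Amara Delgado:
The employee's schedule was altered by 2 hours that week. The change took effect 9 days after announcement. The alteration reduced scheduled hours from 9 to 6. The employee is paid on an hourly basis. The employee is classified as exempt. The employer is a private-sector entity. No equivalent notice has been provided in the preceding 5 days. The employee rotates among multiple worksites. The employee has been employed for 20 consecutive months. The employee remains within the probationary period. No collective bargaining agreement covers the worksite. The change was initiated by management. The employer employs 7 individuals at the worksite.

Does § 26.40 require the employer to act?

No — not required.

(1) not employee-requested — satisfied.
(A) hours reduced — satisfied.
(B) no recent notice — met.
(C) hourly-paid — holds.
(i): T OR T OR T → true.
(A) past probation — not met.
(B) schedule shift > 3h — not satisfied.
(C) non-exempt — not met.
(D) fixed location — not satisfied.
(ii): F OR F OR F OR F → false.
(a) = T AND F = false.
(A) ≥ 21 at site — not met.
(B) < 5 days' notice — fails.
So (i) is not satisfied (F OR F).
(ii) tenure ≥ 6 mo. — satisfied.
(iii) no CBA — holds.
So (b) is not satisfied (F AND T AND T).
So (2) is not satisfied (F OR F).
Overall = T AND F = false.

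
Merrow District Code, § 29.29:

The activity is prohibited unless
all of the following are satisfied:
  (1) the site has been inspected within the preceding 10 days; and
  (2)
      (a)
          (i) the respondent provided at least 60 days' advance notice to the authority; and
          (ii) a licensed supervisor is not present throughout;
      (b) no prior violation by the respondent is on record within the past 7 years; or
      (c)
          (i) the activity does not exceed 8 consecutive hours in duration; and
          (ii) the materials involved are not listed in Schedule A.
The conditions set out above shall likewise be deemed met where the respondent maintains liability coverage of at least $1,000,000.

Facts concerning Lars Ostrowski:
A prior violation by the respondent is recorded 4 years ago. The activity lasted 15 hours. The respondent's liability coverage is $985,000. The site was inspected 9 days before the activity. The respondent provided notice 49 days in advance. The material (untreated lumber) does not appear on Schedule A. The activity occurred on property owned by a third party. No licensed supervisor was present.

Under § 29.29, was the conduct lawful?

No — unlawful.

(1) site inspected — holds.
(i) ≥60 days' notice — fails.
(ii) not (supervisor present) — holds.
(a) = F AND T = false.
(b) no prior violation — not satisfied.
(i) ≤ 8 hrs duration — fails.
(ii) not (Schedule A material) — satisfied.
(c): F AND T → false.
(2): F OR F OR F → false.
Overall: T AND F → false.
Exception (coverage ≥ $1,000,000) — not satisfied.
Result: main false OR exception false → false.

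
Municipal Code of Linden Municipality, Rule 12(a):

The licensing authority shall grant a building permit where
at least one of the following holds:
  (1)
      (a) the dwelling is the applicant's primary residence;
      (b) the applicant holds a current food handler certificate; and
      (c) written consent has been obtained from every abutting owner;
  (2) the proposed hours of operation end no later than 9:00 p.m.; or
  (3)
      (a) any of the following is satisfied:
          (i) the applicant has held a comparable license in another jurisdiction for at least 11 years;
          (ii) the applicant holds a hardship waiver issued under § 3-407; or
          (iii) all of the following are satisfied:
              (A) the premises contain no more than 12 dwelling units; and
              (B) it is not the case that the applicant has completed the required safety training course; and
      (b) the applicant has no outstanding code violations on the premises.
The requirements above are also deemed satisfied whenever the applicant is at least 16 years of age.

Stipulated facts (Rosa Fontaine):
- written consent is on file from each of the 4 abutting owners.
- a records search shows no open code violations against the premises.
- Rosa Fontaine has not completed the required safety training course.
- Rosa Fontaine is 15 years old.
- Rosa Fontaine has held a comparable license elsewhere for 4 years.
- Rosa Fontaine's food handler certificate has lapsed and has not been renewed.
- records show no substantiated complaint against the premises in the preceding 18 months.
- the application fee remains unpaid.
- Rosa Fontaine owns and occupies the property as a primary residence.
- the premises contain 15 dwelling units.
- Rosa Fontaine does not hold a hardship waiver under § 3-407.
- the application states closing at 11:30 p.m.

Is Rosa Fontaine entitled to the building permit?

(a) primary residence — holds.
(b) food handler cert. — fails.
(c) all abutters consent — holds.
(1) = T AND F AND T = false.
(2) closes by 9 p.m. — not satisfied.
(i) prior license ≥ 11 yr — not satisfied.
(ii) hardship waiver — not satisfied.
(A) ≤ 12 units — not satisfied.
(B) not (safety training) — holds.
(iii): F AND T → false.
So (a) is not satisfied (F OR F OR F).
(b) no code violations — met.
So (3) is not satisfied (F AND T).
Overall = F OR F OR F = false.
Exception (age ≥ 16) — not satisfied.
Result: main false OR exception false → false.

No — denied.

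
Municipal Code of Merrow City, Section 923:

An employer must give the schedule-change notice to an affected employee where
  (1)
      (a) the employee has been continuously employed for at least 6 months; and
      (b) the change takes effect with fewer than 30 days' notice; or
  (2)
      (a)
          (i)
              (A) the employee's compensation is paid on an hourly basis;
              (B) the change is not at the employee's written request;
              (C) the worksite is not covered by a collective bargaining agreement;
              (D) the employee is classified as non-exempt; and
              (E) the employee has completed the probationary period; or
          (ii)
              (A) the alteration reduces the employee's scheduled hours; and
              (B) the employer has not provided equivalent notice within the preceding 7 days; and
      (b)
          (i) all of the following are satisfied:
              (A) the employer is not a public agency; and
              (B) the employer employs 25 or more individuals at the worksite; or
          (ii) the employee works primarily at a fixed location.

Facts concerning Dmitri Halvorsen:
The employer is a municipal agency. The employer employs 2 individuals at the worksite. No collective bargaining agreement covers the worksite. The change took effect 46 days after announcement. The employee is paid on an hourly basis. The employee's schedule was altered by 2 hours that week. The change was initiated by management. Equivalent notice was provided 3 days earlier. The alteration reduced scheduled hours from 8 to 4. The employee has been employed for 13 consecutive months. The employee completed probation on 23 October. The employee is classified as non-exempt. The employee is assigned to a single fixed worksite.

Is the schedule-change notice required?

(a) tenure ≥ 6 mo. — holds.
(b) < 30 days' notice — fails.
(1): T AND F → false.
(A) hourly-paid — holds.
(B) not employee-requested — holds.
(C) no CBA — satisfied.
(D) non-exempt — met.
(E) past probation — holds.
(i) = T AND T AND T AND T AND T = true.
(A) hours reduced — satisfied.
(B) no recent notice — not met.
(ii): T AND F → false.
(a) = T OR F = true.
(A) not (public agency) — not satisfied.
(B) ≥ 25 at site — not satisfied.
(i) = F AND F = false.
(ii) fixed location — holds.
(b) = F OR T = true.
(2): T AND T → true.
Overall = F OR T = true.

Yes — required.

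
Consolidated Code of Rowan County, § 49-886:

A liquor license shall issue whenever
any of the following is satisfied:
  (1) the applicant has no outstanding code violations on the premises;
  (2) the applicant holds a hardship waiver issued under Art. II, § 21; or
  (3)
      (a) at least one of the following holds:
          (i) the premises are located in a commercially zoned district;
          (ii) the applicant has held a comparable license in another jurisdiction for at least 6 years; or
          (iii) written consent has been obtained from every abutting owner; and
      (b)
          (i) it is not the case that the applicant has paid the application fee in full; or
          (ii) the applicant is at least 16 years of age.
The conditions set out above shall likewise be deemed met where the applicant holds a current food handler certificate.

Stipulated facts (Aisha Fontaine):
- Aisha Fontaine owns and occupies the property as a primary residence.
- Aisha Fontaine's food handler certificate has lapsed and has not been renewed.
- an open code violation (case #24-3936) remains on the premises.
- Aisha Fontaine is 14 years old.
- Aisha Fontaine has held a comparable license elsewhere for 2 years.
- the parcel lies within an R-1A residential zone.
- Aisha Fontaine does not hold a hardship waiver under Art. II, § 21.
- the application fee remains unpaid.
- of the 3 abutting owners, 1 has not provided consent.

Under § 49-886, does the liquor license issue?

No — denied.

(1) no code violations — not met.
(2) hardship waiver — fails.
(i) commercially zoned — not met.
(ii) prior license ≥ 6 yr — not satisfied.
(iii) all abutters consent — not satisfied.
So (a) is not satisfied (F OR F OR F).
(i) not (fee paid) — met.
(ii) age ≥ 16 — not satisfied.
So (b) is satisfied (T OR F).
(3) = F AND T = false.
Overall: F OR F OR F → false.
Exception (food handler cert.) — not satisfied.
Result: main false OR exception false → false.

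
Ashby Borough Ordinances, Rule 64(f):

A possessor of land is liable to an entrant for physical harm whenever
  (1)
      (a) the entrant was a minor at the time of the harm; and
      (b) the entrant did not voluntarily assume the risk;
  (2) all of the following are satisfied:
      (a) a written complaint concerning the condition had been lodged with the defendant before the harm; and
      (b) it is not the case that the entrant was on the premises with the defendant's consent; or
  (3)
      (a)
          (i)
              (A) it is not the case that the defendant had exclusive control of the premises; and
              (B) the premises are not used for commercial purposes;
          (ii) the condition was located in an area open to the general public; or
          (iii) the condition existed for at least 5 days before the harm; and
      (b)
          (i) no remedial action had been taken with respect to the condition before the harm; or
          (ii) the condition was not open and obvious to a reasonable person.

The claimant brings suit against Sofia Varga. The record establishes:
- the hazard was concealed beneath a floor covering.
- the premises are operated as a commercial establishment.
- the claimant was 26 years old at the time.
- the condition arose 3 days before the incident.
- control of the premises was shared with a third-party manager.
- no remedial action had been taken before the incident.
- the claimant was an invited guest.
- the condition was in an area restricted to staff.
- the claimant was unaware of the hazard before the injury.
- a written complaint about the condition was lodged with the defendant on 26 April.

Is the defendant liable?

(a) entrant a minor — fails.
(b) no assumed risk — holds.
(1): F AND T → false.
(a) complaint lodged — met.
(b) not (consent to enter) — not satisfied.
So (2) is not satisfied (T AND F).
(A) not (exclusive control) — satisfied.
(B) not (commercial use) — fails.
(i) = T AND F = false.
(ii) public area — not met.
(iii) condition ≥5 days old — fails.
(a): F OR F OR F → false.
(i) no remedial action — satisfied.
(ii) not open/obvious — holds.
So (b) is satisfied (T OR T).
(3): F AND T → false.
Overall = F OR F OR F = false.

No — not liable.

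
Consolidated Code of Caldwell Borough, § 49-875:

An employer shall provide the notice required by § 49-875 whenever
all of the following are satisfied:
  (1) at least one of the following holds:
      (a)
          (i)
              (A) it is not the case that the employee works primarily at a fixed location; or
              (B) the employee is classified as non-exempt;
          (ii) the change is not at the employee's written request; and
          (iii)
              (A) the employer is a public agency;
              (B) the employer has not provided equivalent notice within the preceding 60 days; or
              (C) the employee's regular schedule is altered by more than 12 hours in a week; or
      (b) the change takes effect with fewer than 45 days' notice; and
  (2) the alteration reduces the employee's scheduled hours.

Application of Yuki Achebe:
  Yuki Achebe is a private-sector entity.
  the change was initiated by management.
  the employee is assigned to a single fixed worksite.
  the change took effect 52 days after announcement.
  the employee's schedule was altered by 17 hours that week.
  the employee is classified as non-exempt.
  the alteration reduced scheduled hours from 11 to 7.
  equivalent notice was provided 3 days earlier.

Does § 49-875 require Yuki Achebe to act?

Yes — required.

(A) not (fixed location) — not met.
(B) non-exempt — holds.
(i) = F OR T = true.
(ii) not employee-requested — satisfied.
(A) public agency — not met.
(B) no recent notice — not satisfied.
(C) schedule shift > 12h — met.
(iii) = F OR F OR T = true.
(a): T AND T AND T → true.
(b) < 45 days' notice — not satisfied.
So (1) is satisfied (T OR F).
(2) hours reduced — met.
Overall = T AND T = true.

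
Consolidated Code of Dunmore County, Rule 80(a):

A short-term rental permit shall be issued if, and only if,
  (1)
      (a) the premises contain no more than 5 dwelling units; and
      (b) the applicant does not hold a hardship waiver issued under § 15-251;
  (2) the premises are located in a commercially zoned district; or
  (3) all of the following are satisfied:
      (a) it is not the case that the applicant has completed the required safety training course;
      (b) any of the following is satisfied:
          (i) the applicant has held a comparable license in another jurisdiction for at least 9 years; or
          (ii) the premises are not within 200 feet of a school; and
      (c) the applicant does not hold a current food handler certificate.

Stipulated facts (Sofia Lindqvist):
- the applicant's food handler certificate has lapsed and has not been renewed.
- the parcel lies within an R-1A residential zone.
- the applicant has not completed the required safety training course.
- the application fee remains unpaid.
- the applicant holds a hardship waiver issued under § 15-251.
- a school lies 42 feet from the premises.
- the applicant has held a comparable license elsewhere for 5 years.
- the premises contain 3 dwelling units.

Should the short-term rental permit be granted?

No — denied.

(a) ≤ 5 units — met.
(b) not (hardship waiver) — not met.
(1): T AND F → false.
(2) commercially zoned — not satisfied.
(a) not (safety training) — satisfied.
(i) prior license ≥ 9 yr — not satisfied.
(ii) ≥200 ft from school — not met.
(b): F OR F → false.
(c) not (food handler cert.) — met.
So (3) is not satisfied (T AND F AND T).
So Overall is not satisfied (F OR F OR F).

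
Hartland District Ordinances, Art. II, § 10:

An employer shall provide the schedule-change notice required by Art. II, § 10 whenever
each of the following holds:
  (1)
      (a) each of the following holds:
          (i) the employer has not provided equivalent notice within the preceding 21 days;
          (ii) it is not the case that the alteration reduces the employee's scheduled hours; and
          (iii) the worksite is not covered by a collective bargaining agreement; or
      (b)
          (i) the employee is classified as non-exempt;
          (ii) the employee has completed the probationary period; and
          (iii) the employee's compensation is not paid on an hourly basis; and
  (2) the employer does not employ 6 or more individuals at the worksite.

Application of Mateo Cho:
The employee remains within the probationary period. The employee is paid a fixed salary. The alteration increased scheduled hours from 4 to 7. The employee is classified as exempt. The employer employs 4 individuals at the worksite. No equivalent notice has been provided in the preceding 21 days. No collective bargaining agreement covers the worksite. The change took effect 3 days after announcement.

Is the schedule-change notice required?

(i) no recent notice — satisfied.
(ii) not (hours reduced) — met.
(iii) no CBA — satisfied.
So (a) is satisfied (T AND T AND T).
(i) non-exempt — not met.
(ii) past probation — not met.
(iii) not (hourly-paid) — holds.
So (b) is not satisfied (F AND F AND T).
(1) = T OR F = true.
(2) not (≥ 6 at site) — satisfied.
Overall = T AND T = true.

Yes — required.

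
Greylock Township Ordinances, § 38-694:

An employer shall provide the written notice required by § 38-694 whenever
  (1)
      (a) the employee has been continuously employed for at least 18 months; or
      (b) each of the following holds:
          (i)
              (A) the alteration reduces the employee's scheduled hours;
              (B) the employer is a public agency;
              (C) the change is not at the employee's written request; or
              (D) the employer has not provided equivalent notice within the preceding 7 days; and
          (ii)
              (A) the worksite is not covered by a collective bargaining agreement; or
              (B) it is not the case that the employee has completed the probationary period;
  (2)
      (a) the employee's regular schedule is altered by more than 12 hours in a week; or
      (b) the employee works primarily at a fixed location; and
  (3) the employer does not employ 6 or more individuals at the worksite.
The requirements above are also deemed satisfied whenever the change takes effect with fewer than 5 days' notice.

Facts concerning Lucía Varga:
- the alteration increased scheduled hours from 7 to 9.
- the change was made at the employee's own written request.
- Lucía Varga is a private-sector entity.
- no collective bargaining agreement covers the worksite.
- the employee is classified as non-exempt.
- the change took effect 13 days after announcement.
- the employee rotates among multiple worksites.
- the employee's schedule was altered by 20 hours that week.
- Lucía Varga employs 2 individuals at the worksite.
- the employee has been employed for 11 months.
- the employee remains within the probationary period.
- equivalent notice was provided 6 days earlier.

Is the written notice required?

No — not required.

(a) tenure ≥ 18 mo. — not satisfied.
(A) hours reduced — fails.
(B) public agency — not satisfied.
(C) not employee-requested — not satisfied.
(D) no recent notice — not satisfied.
(i) = F OR F OR F OR F = false.
(A) no CBA — holds.
(B) not (past probation) — satisfied.
So (ii) is satisfied (T OR T).
(b): F AND T → false.
(1) = F OR F = false.
(a) schedule shift > 12h — holds.
(b) fixed location — not satisfied.
So (2) is satisfied (T OR F).
(3) not (≥ 6 at site) — satisfied.
Overall = F AND T AND T = false.
Exception (< 5 days' notice) — not satisfied.
Result: main false OR exception false → false.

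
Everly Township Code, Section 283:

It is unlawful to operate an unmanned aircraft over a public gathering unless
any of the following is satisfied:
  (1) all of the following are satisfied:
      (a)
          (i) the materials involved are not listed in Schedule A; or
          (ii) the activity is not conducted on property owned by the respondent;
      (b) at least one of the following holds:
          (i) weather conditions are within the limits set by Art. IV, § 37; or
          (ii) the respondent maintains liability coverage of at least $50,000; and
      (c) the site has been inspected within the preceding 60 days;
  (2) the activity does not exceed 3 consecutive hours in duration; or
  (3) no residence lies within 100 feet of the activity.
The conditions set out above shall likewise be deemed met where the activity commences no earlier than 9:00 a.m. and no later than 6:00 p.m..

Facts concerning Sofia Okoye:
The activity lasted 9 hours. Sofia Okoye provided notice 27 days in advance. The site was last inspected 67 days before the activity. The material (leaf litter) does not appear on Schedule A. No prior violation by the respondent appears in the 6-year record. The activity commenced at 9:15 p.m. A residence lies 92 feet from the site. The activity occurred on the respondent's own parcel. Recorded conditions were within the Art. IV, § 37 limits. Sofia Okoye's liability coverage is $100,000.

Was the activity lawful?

No — unlawful.

(i) not (Schedule A material) — holds.
(ii) not (own property) — fails.
(a) = T OR F = true.
(i) weather ok — satisfied.
(ii) coverage ≥ $50,000 — holds.
(b): T OR T → true.
(c) site inspected — not satisfied.
(1): T AND T AND F → false.
(2) ≤ 3 hrs duration — fails.
(3) no residence in 100 ft — not satisfied.
Overall: F OR F OR F → false.
Exception (start within hours) — not satisfied.
Result: main false OR exception false → false.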